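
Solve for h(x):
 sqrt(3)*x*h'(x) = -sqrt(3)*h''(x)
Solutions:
 h(x) = C1 + C2*erf(sqrt(2)*x/2)


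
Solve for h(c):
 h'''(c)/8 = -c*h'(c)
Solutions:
 h(c) = C1 + Integral(C2*airyai(-2*c) + C3*airybi(-2*c), c)


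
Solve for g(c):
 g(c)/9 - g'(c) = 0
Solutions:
 g(c) = C1*exp(c/9)


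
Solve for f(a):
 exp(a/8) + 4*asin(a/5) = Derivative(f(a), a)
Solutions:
 f(a) = C1 + 4*a*asin(a/5) + 4*sqrt(25 - a^2) + 8*exp(a/8)


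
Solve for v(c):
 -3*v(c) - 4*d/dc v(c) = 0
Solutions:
 v(c) = C1*exp(-3*c/4)


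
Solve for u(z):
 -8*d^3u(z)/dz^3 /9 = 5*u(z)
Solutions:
 u(z) = C3*exp(z*(-45^(1/3) + 3*3^(2/3)*5^(1/3))/8)*sin(3*3^(1/6)*5^(1/3)*z/4) + C4*exp(z*(-45^(1/3) + 3*3^(2/3)*5^(1/3))/8)*cos(3*3^(1/6)*5^(1/3)*z/4) + C5*exp(-z*(45^(1/3) + 3*3^(2/3)*5^(1/3))/8) + (C1*sin(3*3^(1/6)*5^(1/3)*z/4) + C2*cos(3*3^(1/6)*5^(1/3)*z/4))*exp(45^(1/3)*z/4)


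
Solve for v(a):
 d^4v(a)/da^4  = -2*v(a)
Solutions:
 v(a) = (C1*sin(2^(3/4)*a/2) + C2*cos(2^(3/4)*a/2))*exp(-2^(3/4)*a/2) + (C3*sin(2^(3/4)*a/2) + C4*cos(2^(3/4)*a/2))*exp(2^(3/4)*a/2)


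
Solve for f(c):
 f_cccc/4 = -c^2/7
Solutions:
 f(c) = C1 + C2*c + C3*c^2 + C4*c^3 - c^6/630


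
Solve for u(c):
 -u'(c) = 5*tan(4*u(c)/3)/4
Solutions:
 u(c) = -3*asin(C1*exp(-5*c/3))/4 + 3*pi/4
 u(c) = 3*asin(C1*exp(-5*c/3))/4


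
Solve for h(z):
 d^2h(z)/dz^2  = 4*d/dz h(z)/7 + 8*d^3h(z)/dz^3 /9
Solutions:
 h(z) = C1 + (C2*sin(3*sqrt(455)*z/112) + C3*cos(3*sqrt(455)*z/112))*exp(9*z/16)


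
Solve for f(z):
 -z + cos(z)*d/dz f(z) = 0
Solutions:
 f(z) = C1 + Integral(z/cos(z), z)


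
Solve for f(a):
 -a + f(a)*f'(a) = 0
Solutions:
 f(a) = -sqrt(C1 + a^2)
 f(a) = sqrt(C1 + a^2)


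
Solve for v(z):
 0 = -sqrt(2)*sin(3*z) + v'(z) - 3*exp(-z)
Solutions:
 v(z) = C1 - sqrt(2)*cos(3*z)/3 - 3*exp(-z)


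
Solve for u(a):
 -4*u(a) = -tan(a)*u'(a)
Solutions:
 u(a) = C1*sin(a)^4


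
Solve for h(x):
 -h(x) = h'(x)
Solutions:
 h(x) = C1*exp(-x)


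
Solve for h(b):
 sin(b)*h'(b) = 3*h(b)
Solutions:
 h(b) = C1*(cos(b) - 1)^(3/2)/(cos(b) + 1)^(3/2)


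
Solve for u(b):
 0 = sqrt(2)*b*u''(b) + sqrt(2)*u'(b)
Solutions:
 u(b) = C1 + C2*log(b)


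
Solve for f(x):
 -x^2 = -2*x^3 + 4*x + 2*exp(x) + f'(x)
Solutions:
 f(x) = C1 + x^4/2 - x^3/3 - 2*x^2 - 2*exp(x)


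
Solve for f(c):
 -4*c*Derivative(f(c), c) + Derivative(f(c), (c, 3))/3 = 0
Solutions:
 f(c) = C1 + Integral(C2*airyai(12^(1/3)*c) + C3*airybi(12^(1/3)*c), c)


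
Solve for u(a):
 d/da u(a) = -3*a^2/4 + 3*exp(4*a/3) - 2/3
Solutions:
 u(a) = C1 - a^3/4 - 2*a/3 + 9*exp(4*a/3)/4


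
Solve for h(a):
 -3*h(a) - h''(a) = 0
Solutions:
 h(a) = C1*sin(sqrt(3)*a) + C2*cos(sqrt(3)*a)


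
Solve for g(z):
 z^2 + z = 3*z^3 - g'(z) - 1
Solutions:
 g(z) = C1 + 3*z^4/4 - z^3/3 - z^2/2 - z


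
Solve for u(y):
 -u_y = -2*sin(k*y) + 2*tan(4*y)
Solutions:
 u(y) = C1 + 2*Piecewise((-cos(k*y)/k, Ne(k, 0)), (0, True)) + log(cos(4*y))/2


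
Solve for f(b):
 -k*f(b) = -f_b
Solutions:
 f(b) = C1*exp(b*k)


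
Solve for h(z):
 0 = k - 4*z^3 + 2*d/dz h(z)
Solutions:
 h(z) = C1 - k*z/2 + z^4/2


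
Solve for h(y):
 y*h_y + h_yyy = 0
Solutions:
 h(y) = C1 + Integral(C2*airyai(-y) + C3*airybi(-y), y)


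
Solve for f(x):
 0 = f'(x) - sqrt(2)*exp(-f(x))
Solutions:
 f(x) = log(C1 + sqrt(2)*x)


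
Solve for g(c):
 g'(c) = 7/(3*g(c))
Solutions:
 g(c) = -sqrt(C1 + 42*c)/3
 g(c) = sqrt(C1 + 42*c)/3


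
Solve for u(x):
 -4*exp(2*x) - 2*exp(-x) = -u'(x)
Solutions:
 u(x) = C1 + 2*exp(2*x) - 2*exp(-x)


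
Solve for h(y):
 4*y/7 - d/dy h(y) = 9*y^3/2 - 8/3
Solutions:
 h(y) = C1 - 9*y^4/8 + 2*y^2/7 + 8*y/3


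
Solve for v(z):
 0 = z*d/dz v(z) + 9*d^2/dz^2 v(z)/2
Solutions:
 v(z) = C1 + C2*erf(z/3)


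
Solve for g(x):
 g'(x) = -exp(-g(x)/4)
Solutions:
 g(x) = 4*log(C1 - x/4)


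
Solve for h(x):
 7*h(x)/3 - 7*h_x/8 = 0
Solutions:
 h(x) = C1*exp(8*x/3)


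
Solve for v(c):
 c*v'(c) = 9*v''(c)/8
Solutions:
 v(c) = C1 + C2*erfi(2*c/3)


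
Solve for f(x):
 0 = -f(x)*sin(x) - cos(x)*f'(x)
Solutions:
 f(x) = C1*cos(x)


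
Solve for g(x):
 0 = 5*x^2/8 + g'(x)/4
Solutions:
 g(x) = C1 - 5*x^3/6


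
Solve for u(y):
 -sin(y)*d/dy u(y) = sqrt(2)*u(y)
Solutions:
 u(y) = C1*(cos(y) + 1)^(sqrt(2)/2)/(cos(y) - 1)^(sqrt(2)/2)


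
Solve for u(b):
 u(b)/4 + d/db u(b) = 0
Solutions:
 u(b) = C1*exp(-b/4)


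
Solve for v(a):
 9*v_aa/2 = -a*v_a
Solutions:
 v(a) = C1 + C2*erf(a/3)


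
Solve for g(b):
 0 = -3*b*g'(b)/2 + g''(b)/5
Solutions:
 g(b) = C1 + C2*erfi(sqrt(15)*b/2)


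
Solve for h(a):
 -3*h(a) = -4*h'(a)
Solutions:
 h(a) = C1*exp(3*a/4)


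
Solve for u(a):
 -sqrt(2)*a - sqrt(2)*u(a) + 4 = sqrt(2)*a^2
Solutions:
 u(a) = -a^2 - a + 2*sqrt(2)


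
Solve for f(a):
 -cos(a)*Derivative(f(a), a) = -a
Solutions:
 f(a) = C1 + Integral(a/cos(a), a)


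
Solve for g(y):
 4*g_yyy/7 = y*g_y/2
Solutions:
 g(y) = C1 + Integral(C2*airyai(7^(1/3)*y/2) + C3*airybi(7^(1/3)*y/2), y)


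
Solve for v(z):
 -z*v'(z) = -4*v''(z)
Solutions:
 v(z) = C1 + C2*erfi(sqrt(2)*z/4)


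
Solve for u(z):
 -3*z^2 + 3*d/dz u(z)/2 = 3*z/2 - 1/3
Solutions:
 u(z) = C1 + 2*z^3/3 + z^2/2 - 2*z/9


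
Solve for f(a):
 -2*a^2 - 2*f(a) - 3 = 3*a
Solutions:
 f(a) = -a^2 - 3*a/2 - 3/2


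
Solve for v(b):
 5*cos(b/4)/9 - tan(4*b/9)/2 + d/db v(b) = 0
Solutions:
 v(b) = C1 - 9*log(cos(4*b/9))/8 - 20*sin(b/4)/9


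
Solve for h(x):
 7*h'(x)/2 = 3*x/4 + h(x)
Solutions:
 h(x) = C1*exp(2*x/7) - 3*x/4 - 21/8


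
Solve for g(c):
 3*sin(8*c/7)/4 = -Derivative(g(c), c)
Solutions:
 g(c) = C1 + 21*cos(8*c/7)/32


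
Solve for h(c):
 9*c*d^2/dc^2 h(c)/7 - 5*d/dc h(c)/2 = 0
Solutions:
 h(c) = C1 + C2*c^(53/18)


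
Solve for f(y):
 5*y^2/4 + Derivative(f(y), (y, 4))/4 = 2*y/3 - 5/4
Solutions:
 f(y) = C1 + C2*y + C3*y^2 + C4*y^3 - y^6/72 + y^5/45 - 5*y^4/24


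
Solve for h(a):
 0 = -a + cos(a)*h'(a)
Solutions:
 h(a) = C1 + Integral(a/cos(a), a)


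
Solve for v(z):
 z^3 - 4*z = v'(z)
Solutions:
 v(z) = C1 + z^4/4 - 2*z^2


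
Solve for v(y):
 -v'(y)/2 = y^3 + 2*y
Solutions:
 v(y) = C1 - y^4/2 - 2*y^2


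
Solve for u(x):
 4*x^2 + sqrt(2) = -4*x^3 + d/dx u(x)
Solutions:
 u(x) = C1 + x^4 + 4*x^3/3 + sqrt(2)*x


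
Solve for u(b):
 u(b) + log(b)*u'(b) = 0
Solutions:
 u(b) = C1*exp(-li(b))


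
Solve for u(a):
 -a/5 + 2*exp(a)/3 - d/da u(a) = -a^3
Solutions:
 u(a) = C1 + a^4/4 - a^2/10 + 2*exp(a)/3


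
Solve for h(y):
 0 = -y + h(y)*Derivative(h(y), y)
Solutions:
 h(y) = -sqrt(C1 + y^2)
 h(y) = sqrt(C1 + y^2)


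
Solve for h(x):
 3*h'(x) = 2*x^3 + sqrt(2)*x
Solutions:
 h(x) = C1 + x^4/6 + sqrt(2)*x^2/6


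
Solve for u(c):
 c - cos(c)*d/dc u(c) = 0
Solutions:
 u(c) = C1 + Integral(c/cos(c), c)


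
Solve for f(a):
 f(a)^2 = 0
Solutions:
 f(a) = 0


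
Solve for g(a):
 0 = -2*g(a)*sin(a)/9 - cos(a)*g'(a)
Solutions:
 g(a) = C1*cos(a)^(2/9)


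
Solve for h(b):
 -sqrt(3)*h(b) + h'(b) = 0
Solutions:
 h(b) = C1*exp(sqrt(3)*b)


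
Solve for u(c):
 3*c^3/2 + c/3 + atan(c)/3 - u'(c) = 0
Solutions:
 u(c) = C1 + 3*c^4/8 + c^2/6 + c*atan(c)/3 - log(c^2 + 1)/6


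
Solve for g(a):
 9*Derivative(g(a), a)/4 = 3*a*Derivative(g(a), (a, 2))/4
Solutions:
 g(a) = C1 + C2*a^4


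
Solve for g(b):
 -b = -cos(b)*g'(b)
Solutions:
 g(b) = C1 + Integral(b/cos(b), b)


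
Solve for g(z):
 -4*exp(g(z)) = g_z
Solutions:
 g(z) = log(1/(C1 + 4*z))


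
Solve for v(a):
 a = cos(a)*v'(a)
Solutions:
 v(a) = C1 + Integral(a/cos(a), a)


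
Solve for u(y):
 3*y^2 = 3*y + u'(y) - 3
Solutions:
 u(y) = C1 + y^3 - 3*y^2/2 + 3*y


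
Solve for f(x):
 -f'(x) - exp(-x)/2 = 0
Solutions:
 f(x) = C1 + exp(-x)/2


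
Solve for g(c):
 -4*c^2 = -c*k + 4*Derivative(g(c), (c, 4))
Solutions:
 g(c) = C1 + C2*c + C3*c^2 + C4*c^3 - c^6/360 + c^5*k/480


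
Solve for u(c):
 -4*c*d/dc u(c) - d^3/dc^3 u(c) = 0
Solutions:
 u(c) = C1 + Integral(C2*airyai(-2^(2/3)*c) + C3*airybi(-2^(2/3)*c), c)


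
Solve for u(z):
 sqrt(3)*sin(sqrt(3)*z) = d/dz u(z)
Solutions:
 u(z) = C1 - cos(sqrt(3)*z)


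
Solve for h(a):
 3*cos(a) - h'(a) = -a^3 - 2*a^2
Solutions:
 h(a) = C1 + a^4/4 + 2*a^3/3 + 3*sin(a)


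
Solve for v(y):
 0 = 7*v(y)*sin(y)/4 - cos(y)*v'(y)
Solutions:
 v(y) = C1/cos(y)^(7/4)


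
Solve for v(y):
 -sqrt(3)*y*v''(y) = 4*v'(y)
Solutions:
 v(y) = C1 + C2*y^(1 - 4*sqrt(3)/3)


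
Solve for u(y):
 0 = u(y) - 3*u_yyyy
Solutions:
 u(y) = C1*exp(-3^(3/4)*y/3) + C2*exp(3^(3/4)*y/3) + C3*sin(3^(3/4)*y/3) + C4*cos(3^(3/4)*y/3)


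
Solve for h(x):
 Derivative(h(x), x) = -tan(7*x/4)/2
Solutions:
 h(x) = C1 + 2*log(cos(7*x/4))/7


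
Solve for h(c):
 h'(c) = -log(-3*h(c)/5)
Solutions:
 Integral(1/(log(-_y) - log(5) + log(3)), (_y, h(c))) = C1 - c


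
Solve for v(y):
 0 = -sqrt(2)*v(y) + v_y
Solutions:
 v(y) = C1*exp(sqrt(2)*y)


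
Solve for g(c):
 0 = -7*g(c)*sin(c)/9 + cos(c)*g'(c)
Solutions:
 g(c) = C1/cos(c)^(7/9)


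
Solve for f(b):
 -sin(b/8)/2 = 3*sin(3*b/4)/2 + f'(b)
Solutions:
 f(b) = C1 + 4*cos(b/8) + 2*cos(3*b/4)


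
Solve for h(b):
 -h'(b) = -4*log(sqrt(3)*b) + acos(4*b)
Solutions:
 h(b) = C1 + 4*b*log(b) - b*acos(4*b) - 4*b + 2*b*log(3) + sqrt(1 - 16*b^2)/4


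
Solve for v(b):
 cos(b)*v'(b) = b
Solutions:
 v(b) = C1 + Integral(b/cos(b), b)


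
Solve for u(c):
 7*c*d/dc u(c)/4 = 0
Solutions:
 u(c) = C1


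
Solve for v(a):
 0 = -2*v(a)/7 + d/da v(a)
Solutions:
 v(a) = C1*exp(2*a/7)


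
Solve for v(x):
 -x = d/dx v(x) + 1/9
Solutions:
 v(x) = C1 - x^2/2 - x/9


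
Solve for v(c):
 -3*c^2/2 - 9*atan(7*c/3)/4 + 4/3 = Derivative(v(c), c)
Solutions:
 v(c) = C1 - c^3/2 - 9*c*atan(7*c/3)/4 + 4*c/3 + 27*log(49*c^2 + 9)/56


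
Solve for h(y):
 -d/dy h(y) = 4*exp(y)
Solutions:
 h(y) = C1 - 4*exp(y)


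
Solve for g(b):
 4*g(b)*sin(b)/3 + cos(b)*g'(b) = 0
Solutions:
 g(b) = C1*cos(b)^(4/3)


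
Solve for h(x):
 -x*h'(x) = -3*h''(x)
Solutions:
 h(x) = C1 + C2*erfi(sqrt(6)*x/6)


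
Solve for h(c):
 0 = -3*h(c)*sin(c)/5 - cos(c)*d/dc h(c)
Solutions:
 h(c) = C1*cos(c)^(3/5)


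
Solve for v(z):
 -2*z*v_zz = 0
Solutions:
 v(z) = C1 + C2*z


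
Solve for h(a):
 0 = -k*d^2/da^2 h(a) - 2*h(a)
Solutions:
 h(a) = C1*exp(-sqrt(2)*a*sqrt(-1/k)) + C2*exp(sqrt(2)*a*sqrt(-1/k))


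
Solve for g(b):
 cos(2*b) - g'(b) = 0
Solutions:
 g(b) = C1 + sin(2*b)/2


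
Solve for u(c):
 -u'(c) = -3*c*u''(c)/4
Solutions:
 u(c) = C1 + C2*c^(7/3)


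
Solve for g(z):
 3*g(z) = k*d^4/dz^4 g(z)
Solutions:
 g(z) = C1*exp(-3^(1/4)*z*(1/k)^(1/4)) + C2*exp(3^(1/4)*z*(1/k)^(1/4)) + C3*exp(-3^(1/4)*I*z*(1/k)^(1/4)) + C4*exp(3^(1/4)*I*z*(1/k)^(1/4))


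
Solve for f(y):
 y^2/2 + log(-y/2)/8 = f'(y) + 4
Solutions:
 f(y) = C1 + y^3/6 + y*log(-y)/8 + y*(-33 - log(2))/8


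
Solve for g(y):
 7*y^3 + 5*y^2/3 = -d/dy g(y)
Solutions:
 g(y) = C1 - 7*y^4/4 - 5*y^3/9


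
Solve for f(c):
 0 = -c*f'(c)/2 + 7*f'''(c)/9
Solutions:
 f(c) = C1 + Integral(C2*airyai(42^(2/3)*c/14) + C3*airybi(42^(2/3)*c/14), c)


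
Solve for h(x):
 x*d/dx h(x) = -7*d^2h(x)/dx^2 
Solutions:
 h(x) = C1 + C2*erf(sqrt(14)*x/14)


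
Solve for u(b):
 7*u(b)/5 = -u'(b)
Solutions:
 u(b) = C1*exp(-7*b/5)


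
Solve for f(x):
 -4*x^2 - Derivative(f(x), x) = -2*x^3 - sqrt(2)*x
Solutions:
 f(x) = C1 + x^4/2 - 4*x^3/3 + sqrt(2)*x^2/2


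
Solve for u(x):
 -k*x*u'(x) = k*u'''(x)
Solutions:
 u(x) = C1 + Integral(C2*airyai(-x) + C3*airybi(-x), x)


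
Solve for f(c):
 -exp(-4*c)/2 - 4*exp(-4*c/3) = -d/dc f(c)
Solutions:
 f(c) = C1 - exp(-4*c)/8 - 3*exp(-4*c/3)


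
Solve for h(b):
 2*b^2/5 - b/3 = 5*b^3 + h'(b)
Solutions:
 h(b) = C1 - 5*b^4/4 + 2*b^3/15 - b^2/6


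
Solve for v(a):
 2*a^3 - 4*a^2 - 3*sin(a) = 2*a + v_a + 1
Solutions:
 v(a) = C1 + a^4/2 - 4*a^3/3 - a^2 - a + 3*cos(a)


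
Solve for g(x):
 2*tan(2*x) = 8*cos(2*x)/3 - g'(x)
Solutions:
 g(x) = C1 + log(cos(2*x)) + 4*sin(2*x)/3


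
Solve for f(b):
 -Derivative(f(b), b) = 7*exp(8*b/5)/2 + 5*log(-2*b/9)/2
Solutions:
 f(b) = C1 - 5*b*log(-b)/2 + b*(-5*log(2)/2 + 5/2 + 5*log(3)) - 35*exp(8*b/5)/16


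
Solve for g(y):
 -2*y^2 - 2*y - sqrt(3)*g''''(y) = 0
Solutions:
 g(y) = C1 + C2*y + C3*y^2 + C4*y^3 - sqrt(3)*y^6/540 - sqrt(3)*y^5/180


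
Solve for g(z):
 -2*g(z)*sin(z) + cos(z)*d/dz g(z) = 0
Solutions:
 g(z) = C1/cos(z)^2


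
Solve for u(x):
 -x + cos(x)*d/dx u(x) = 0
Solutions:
 u(x) = C1 + Integral(x/cos(x), x)


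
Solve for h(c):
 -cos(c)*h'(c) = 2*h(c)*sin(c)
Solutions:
 h(c) = C1*cos(c)^2


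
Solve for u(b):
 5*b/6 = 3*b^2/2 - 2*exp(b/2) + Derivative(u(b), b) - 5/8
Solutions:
 u(b) = C1 - b^3/2 + 5*b^2/12 + 5*b/8 + 4*exp(b/2)


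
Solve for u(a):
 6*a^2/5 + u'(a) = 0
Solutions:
 u(a) = C1 - 2*a^3/5


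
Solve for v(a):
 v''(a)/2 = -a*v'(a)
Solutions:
 v(a) = C1 + C2*erf(a)


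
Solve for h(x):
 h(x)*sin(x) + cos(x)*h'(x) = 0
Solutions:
 h(x) = C1*cos(x)


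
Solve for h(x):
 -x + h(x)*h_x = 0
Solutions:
 h(x) = -sqrt(C1 + x^2)
 h(x) = sqrt(C1 + x^2)


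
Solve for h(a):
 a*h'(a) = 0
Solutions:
 h(a) = C1


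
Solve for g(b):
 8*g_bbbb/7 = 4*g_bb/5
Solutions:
 g(b) = C1 + C2*b + C3*exp(-sqrt(70)*b/10) + C4*exp(sqrt(70)*b/10)


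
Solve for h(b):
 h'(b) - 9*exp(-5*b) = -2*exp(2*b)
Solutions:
 h(b) = C1 - exp(2*b) - 9*exp(-5*b)/5


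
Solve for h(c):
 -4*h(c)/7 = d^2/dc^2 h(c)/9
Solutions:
 h(c) = C1*sin(6*sqrt(7)*c/7) + C2*cos(6*sqrt(7)*c/7)


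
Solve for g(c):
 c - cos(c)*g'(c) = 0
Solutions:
 g(c) = C1 + Integral(c/cos(c), c)


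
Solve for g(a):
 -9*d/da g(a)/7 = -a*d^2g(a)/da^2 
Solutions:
 g(a) = C1 + C2*a^(16/7)


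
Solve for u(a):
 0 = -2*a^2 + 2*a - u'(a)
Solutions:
 u(a) = C1 - 2*a^3/3 + a^2


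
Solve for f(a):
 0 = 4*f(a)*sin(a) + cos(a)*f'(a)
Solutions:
 f(a) = C1*cos(a)^4


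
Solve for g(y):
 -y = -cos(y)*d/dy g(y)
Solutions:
 g(y) = C1 + Integral(y/cos(y), y)


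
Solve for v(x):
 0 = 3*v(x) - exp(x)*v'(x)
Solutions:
 v(x) = C1*exp(-3*exp(-x))


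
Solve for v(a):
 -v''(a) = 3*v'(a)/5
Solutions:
 v(a) = C1 + C2*exp(-3*a/5)


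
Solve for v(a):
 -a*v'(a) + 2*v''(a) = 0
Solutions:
 v(a) = C1 + C2*erfi(a/2)


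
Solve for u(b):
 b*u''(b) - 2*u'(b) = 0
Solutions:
 u(b) = C1 + C2*b^3


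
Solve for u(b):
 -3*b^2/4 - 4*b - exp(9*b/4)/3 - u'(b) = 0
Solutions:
 u(b) = C1 - b^3/4 - 2*b^2 - 4*exp(9*b/4)/27


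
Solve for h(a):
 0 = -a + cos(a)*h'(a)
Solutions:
 h(a) = C1 + Integral(a/cos(a), a)


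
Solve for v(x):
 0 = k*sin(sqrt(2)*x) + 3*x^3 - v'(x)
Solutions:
 v(x) = C1 - sqrt(2)*k*cos(sqrt(2)*x)/2 + 3*x^4/4


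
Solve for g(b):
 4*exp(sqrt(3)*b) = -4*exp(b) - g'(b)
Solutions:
 g(b) = C1 - 4*exp(b) - 4*sqrt(3)*exp(sqrt(3)*b)/3


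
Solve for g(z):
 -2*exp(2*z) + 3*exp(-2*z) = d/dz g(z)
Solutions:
 g(z) = C1 - exp(2*z) - 3*exp(-2*z)/2


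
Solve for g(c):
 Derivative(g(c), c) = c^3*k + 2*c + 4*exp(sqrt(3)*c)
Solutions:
 g(c) = C1 + c^4*k/4 + c^2 + 4*sqrt(3)*exp(sqrt(3)*c)/3


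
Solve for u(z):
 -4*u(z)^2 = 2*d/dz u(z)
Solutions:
 u(z) = 1/(C1 + 2*z)


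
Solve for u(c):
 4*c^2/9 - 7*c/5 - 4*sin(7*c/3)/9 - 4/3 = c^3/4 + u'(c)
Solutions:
 u(c) = C1 - c^4/16 + 4*c^3/27 - 7*c^2/10 - 4*c/3 + 4*cos(7*c/3)/21


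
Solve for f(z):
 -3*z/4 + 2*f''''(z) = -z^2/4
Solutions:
 f(z) = C1 + C2*z + C3*z^2 + C4*z^3 - z^6/2880 + z^5/320


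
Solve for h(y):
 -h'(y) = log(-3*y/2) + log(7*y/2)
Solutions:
 h(y) = C1 - 2*y*log(y) + y*(-log(21) + 2*log(2) + 2 - I*pi)


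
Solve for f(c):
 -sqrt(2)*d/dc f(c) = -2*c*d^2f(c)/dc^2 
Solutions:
 f(c) = C1 + C2*c^(sqrt(2)/2 + 1)


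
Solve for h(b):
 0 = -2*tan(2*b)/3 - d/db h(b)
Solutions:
 h(b) = C1 + log(cos(2*b))/3


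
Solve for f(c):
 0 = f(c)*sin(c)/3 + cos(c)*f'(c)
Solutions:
 f(c) = C1*cos(c)^(1/3)


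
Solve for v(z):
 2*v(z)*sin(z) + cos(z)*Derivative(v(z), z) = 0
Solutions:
 v(z) = C1*cos(z)^2


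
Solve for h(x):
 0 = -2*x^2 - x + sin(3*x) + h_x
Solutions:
 h(x) = C1 + 2*x^3/3 + x^2/2 + cos(3*x)/3


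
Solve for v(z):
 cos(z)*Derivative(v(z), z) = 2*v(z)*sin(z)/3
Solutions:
 v(z) = C1/cos(z)^(2/3)


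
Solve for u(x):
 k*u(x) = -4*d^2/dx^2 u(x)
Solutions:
 u(x) = C1*exp(-x*sqrt(-k)/2) + C2*exp(x*sqrt(-k)/2)


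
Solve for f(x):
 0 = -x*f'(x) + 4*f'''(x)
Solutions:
 f(x) = C1 + Integral(C2*airyai(2^(1/3)*x/2) + C3*airybi(2^(1/3)*x/2), x)


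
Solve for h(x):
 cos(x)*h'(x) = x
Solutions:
 h(x) = C1 + Integral(x/cos(x), x)


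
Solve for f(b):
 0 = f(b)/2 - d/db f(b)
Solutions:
 f(b) = C1*exp(b/2)


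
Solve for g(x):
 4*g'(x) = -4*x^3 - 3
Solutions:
 g(x) = C1 - x^4/4 - 3*x/4


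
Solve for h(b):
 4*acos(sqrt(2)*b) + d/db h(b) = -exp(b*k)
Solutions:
 h(b) = C1 - 4*b*acos(sqrt(2)*b) + 2*sqrt(2)*sqrt(1 - 2*b^2) - Piecewise((exp(b*k)/k, Ne(k, 0)), (b, True))


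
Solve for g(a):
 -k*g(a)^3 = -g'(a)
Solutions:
 g(a) = -sqrt(2)*sqrt(-1/(C1 + a*k))/2
 g(a) = sqrt(2)*sqrt(-1/(C1 + a*k))/2


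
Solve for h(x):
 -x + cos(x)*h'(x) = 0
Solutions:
 h(x) = C1 + Integral(x/cos(x), x)


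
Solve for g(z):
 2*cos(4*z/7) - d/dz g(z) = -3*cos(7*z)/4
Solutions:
 g(z) = C1 + 7*sin(4*z/7)/2 + 3*sin(7*z)/28


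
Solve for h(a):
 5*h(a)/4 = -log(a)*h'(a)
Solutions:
 h(a) = C1*exp(-5*li(a)/4)


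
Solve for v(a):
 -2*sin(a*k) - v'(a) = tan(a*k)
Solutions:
 v(a) = C1 - Piecewise((-log(cos(a*k))/k, Ne(k, 0)), (0, True)) - 2*Piecewise((-cos(a*k)/k, Ne(k, 0)), (0, True))


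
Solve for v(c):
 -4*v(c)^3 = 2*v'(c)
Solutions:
 v(c) = -sqrt(2)*sqrt(-1/(C1 - 2*c))/2
 v(c) = sqrt(2)*sqrt(-1/(C1 - 2*c))/2


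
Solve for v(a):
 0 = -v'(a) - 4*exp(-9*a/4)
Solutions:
 v(a) = C1 + 16*exp(-9*a/4)/9


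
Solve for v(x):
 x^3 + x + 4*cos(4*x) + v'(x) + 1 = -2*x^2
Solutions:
 v(x) = C1 - x^4/4 - 2*x^3/3 - x^2/2 - x - sin(4*x)


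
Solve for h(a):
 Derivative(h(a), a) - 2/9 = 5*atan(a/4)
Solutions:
 h(a) = C1 + 5*a*atan(a/4) + 2*a/9 - 10*log(a^2 + 16)


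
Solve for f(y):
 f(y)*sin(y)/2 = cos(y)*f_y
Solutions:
 f(y) = C1/sqrt(cos(y))


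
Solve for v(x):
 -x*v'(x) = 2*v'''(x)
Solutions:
 v(x) = C1 + Integral(C2*airyai(-2^(2/3)*x/2) + C3*airybi(-2^(2/3)*x/2), x)


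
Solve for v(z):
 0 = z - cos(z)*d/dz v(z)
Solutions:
 v(z) = C1 + Integral(z/cos(z), z)


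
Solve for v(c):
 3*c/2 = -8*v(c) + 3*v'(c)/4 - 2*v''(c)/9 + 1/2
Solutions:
 v(c) = -3*c/16 + (C1*sin(3*sqrt(943)*c/16) + C2*cos(3*sqrt(943)*c/16))*exp(27*c/16) + 23/512


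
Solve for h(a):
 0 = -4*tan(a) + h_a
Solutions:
 h(a) = C1 - 4*log(cos(a))


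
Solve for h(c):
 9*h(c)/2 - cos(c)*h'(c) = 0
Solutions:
 h(c) = C1*(sin(c) + 1)^(1/4)*(sin(c)^2 + 2*sin(c) + 1)/((sin(c) - 1)^(1/4)*(sin(c)^2 - 2*sin(c) + 1))


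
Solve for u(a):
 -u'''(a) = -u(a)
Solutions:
 u(a) = C3*exp(a) + (C1*sin(sqrt(3)*a/2) + C2*cos(sqrt(3)*a/2))*exp(-a/2)


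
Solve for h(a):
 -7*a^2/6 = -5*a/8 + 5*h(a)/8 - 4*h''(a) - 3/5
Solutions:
 h(a) = C1*exp(-sqrt(10)*a/8) + C2*exp(sqrt(10)*a/8) - 28*a^2/15 + a - 344/15


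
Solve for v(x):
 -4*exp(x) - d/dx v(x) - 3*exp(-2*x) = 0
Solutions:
 v(x) = C1 - 4*exp(x) + 3*exp(-2*x)/2


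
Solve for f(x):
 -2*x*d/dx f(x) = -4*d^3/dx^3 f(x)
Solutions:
 f(x) = C1 + Integral(C2*airyai(2^(2/3)*x/2) + C3*airybi(2^(2/3)*x/2), x)


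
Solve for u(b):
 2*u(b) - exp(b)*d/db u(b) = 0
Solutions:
 u(b) = C1*exp(-2*exp(-b))


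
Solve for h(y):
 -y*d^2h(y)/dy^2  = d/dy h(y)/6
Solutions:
 h(y) = C1 + C2*y^(5/6)


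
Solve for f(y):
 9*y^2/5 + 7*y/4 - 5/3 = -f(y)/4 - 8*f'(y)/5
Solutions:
 f(y) = C1*exp(-5*y/32) - 36*y^2/5 + 2129*y/25 - 201884/375


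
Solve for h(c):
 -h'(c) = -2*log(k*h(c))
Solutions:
 li(k*h(c))/k = C1 + 2*c


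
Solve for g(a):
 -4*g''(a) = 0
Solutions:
 g(a) = C1 + C2*a


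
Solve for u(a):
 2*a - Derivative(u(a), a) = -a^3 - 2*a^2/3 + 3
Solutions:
 u(a) = C1 + a^4/4 + 2*a^3/9 + a^2 - 3*a


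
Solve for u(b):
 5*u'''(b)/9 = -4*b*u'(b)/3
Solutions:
 u(b) = C1 + Integral(C2*airyai(-12^(1/3)*5^(2/3)*b/5) + C3*airybi(-12^(1/3)*5^(2/3)*b/5), b)


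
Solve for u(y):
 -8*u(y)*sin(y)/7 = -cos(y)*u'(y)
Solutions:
 u(y) = C1/cos(y)^(8/7)


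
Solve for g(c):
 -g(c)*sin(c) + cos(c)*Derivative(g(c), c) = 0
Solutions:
 g(c) = C1/cos(c)


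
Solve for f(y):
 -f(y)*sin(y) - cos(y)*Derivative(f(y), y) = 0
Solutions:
 f(y) = C1*cos(y)


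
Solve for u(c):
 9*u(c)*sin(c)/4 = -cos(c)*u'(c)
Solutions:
 u(c) = C1*cos(c)^(9/4)


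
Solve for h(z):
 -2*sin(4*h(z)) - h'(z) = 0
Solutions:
 h(z) = -acos((-C1 - exp(16*z))/(C1 - exp(16*z)))/4 + pi/2
 h(z) = acos((-C1 - exp(16*z))/(C1 - exp(16*z)))/4


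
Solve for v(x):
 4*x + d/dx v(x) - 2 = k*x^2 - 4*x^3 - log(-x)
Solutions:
 v(x) = C1 + k*x^3/3 - x^4 - 2*x^2 - x*log(-x) + 3*x


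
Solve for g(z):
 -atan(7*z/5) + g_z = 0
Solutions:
 g(z) = C1 + z*atan(7*z/5) - 5*log(49*z^2 + 25)/14


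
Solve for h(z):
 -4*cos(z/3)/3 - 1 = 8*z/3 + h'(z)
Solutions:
 h(z) = C1 - 4*z^2/3 - z - 4*sin(z/3)


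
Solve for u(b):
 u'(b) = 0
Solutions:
 u(b) = C1


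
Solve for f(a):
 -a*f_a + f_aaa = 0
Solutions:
 f(a) = C1 + Integral(C2*airyai(a) + C3*airybi(a), a)


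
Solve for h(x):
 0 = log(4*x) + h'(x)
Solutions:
 h(x) = C1 - x*log(x) - x*log(4) + x


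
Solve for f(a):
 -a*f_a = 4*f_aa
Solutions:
 f(a) = C1 + C2*erf(sqrt(2)*a/4)


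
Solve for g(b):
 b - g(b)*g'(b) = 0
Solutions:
 g(b) = -sqrt(C1 + b^2)
 g(b) = sqrt(C1 + b^2)


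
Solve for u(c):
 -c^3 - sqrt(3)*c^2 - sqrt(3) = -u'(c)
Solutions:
 u(c) = C1 + c^4/4 + sqrt(3)*c^3/3 + sqrt(3)*c


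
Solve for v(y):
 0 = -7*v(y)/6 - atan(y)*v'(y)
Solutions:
 v(y) = C1*exp(-7*Integral(1/atan(y), y)/6)


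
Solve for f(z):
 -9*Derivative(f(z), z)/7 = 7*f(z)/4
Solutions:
 f(z) = C1*exp(-49*z/36)


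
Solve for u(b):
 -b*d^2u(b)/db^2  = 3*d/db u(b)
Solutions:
 u(b) = C1 + C2/b^2


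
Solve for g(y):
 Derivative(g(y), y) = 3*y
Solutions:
 g(y) = C1 + 3*y^2/2


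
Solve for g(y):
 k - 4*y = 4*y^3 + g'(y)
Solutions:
 g(y) = C1 + k*y - y^4 - 2*y^2


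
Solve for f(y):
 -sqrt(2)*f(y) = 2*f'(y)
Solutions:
 f(y) = C1*exp(-sqrt(2)*y/2)


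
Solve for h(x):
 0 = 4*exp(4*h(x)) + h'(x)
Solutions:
 h(x) = log(-I*(1/(C1 + 16*x))^(1/4))
 h(x) = log(I*(1/(C1 + 16*x))^(1/4))
 h(x) = log(-(1/(C1 + 16*x))^(1/4))
 h(x) = log(1/(C1 + 16*x))/4


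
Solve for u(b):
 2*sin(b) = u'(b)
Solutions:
 u(b) = C1 - 2*cos(b)


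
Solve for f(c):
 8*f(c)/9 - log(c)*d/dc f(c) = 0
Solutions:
 f(c) = C1*exp(8*li(c)/9)


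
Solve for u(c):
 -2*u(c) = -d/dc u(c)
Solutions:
 u(c) = C1*exp(2*c)


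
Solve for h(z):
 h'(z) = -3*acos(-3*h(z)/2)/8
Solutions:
 Integral(1/acos(-3*_y/2), (_y, h(z))) = C1 - 3*z/8


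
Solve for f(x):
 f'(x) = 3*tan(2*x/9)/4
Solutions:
 f(x) = C1 - 27*log(cos(2*x/9))/8


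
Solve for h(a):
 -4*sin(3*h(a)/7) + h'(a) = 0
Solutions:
 -4*a + 7*log(cos(3*h(a)/7) - 1)/6 - 7*log(cos(3*h(a)/7) + 1)/6 = C1


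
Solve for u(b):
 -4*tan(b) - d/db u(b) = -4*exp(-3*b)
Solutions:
 u(b) = C1 - 2*log(tan(b)^2 + 1) - 4*exp(-3*b)/3


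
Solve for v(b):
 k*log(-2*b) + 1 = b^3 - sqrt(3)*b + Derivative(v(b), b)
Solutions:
 v(b) = C1 - b^4/4 + sqrt(3)*b^2/2 + b*k*log(-b) + b*(-k + k*log(2) + 1)


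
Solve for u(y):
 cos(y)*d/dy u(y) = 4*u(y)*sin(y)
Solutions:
 u(y) = C1/cos(y)^4


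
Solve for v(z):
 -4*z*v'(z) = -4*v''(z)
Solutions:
 v(z) = C1 + C2*erfi(sqrt(2)*z/2)


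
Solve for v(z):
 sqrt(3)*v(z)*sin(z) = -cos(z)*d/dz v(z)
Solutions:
 v(z) = C1*cos(z)^(sqrt(3))


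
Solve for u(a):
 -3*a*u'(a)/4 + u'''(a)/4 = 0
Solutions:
 u(a) = C1 + Integral(C2*airyai(3^(1/3)*a) + C3*airybi(3^(1/3)*a), a)


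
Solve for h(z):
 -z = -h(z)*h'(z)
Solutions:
 h(z) = -sqrt(C1 + z^2)
 h(z) = sqrt(C1 + z^2)


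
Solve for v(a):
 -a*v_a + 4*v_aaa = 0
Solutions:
 v(a) = C1 + Integral(C2*airyai(2^(1/3)*a/2) + C3*airybi(2^(1/3)*a/2), a)


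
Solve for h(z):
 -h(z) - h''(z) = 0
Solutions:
 h(z) = C1*sin(z) + C2*cos(z)


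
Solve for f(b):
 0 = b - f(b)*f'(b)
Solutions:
 f(b) = -sqrt(C1 + b^2)
 f(b) = sqrt(C1 + b^2)


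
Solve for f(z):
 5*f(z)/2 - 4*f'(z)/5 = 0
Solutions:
 f(z) = C1*exp(25*z/8)


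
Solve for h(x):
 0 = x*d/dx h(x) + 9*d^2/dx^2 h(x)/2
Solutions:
 h(x) = C1 + C2*erf(x/3)


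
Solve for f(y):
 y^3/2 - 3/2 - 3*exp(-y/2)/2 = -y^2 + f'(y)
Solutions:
 f(y) = C1 + y^4/8 + y^3/3 - 3*y/2 + 3*exp(-y/2)


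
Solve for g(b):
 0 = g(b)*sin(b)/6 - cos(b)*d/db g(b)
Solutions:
 g(b) = C1/cos(b)^(1/6)


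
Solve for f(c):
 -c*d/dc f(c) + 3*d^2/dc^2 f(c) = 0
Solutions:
 f(c) = C1 + C2*erfi(sqrt(6)*c/6)


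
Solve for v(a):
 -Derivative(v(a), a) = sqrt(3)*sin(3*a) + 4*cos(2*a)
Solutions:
 v(a) = C1 - 2*sin(2*a) + sqrt(3)*cos(3*a)/3


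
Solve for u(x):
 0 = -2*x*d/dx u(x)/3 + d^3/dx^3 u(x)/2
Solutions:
 u(x) = C1 + Integral(C2*airyai(6^(2/3)*x/3) + C3*airybi(6^(2/3)*x/3), x)


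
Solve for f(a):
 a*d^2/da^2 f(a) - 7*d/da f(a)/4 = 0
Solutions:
 f(a) = C1 + C2*a^(11/4)


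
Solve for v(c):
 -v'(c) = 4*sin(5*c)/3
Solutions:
 v(c) = C1 + 4*cos(5*c)/15


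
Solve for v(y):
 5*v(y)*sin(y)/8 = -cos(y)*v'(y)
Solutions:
 v(y) = C1*cos(y)^(5/8)


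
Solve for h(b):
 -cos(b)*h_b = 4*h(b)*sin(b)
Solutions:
 h(b) = C1*cos(b)^4


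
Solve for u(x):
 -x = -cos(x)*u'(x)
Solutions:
 u(x) = C1 + Integral(x/cos(x), x)


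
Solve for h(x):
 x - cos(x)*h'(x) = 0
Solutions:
 h(x) = C1 + Integral(x/cos(x), x)


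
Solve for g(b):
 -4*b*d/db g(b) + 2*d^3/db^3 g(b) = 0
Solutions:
 g(b) = C1 + Integral(C2*airyai(2^(1/3)*b) + C3*airybi(2^(1/3)*b), b)


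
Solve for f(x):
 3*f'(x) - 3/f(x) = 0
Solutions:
 f(x) = -sqrt(C1 + 2*x)
 f(x) = sqrt(C1 + 2*x)


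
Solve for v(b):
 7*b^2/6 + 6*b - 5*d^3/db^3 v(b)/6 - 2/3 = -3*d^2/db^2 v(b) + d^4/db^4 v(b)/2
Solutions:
 v(b) = C1 + C2*b + C3*exp(b*(-5 + sqrt(241))/6) + C4*exp(-b*(5 + sqrt(241))/6) - 7*b^4/216 - 359*b^3/972 - 1525*b^2/5832


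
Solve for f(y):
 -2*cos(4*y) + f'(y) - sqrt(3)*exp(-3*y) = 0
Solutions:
 f(y) = C1 + sin(4*y)/2 - sqrt(3)*exp(-3*y)/3


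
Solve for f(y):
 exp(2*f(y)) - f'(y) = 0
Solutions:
 f(y) = log(-sqrt(-1/(C1 + y))) - log(2)/2
 f(y) = log(-1/(C1 + y))/2 - log(2)/2


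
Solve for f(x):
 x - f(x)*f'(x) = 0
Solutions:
 f(x) = -sqrt(C1 + x^2)
 f(x) = sqrt(C1 + x^2)


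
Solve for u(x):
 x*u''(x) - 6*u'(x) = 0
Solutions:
 u(x) = C1 + C2*x^7


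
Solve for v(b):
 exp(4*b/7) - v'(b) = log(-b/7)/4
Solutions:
 v(b) = C1 - b*log(-b)/4 + b*(1 + log(7))/4 + 7*exp(4*b/7)/4


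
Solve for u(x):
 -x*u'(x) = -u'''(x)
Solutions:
 u(x) = C1 + Integral(C2*airyai(x) + C3*airybi(x), x)


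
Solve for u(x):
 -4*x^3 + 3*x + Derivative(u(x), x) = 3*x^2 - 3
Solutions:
 u(x) = C1 + x^4 + x^3 - 3*x^2/2 - 3*x


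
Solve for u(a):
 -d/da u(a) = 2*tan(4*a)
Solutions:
 u(a) = C1 + log(cos(4*a))/2


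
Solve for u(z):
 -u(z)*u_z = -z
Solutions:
 u(z) = -sqrt(C1 + z^2)
 u(z) = sqrt(C1 + z^2)


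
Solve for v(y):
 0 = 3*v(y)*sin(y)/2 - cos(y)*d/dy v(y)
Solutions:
 v(y) = C1/cos(y)^(3/2)


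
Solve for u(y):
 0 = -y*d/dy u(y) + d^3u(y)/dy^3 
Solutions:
 u(y) = C1 + Integral(C2*airyai(y) + C3*airybi(y), y)


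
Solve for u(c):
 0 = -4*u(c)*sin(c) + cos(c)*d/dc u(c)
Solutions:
 u(c) = C1/cos(c)^4


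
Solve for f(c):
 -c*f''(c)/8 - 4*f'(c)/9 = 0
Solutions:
 f(c) = C1 + C2/c^(23/9)


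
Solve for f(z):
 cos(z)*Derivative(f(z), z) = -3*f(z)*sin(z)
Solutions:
 f(z) = C1*cos(z)^3


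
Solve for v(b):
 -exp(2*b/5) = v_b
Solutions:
 v(b) = C1 - 5*exp(2*b/5)/2


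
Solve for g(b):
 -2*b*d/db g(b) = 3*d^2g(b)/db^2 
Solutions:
 g(b) = C1 + C2*erf(sqrt(3)*b/3)


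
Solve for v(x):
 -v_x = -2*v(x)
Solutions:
 v(x) = C1*exp(2*x)


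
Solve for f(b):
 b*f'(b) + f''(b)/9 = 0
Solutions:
 f(b) = C1 + C2*erf(3*sqrt(2)*b/2)


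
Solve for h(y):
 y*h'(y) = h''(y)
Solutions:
 h(y) = C1 + C2*erfi(sqrt(2)*y/2)


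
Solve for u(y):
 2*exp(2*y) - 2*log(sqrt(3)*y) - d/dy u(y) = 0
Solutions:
 u(y) = C1 - 2*y*log(y) + y*(2 - log(3)) + exp(2*y)


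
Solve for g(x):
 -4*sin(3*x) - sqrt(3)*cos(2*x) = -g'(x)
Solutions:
 g(x) = C1 + sqrt(3)*sin(2*x)/2 - 4*cos(3*x)/3


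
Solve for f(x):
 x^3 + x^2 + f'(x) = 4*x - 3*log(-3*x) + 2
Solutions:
 f(x) = C1 - x^4/4 - x^3/3 + 2*x^2 - 3*x*log(-x) + x*(5 - 3*log(3))


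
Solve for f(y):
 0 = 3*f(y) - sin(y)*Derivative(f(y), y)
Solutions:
 f(y) = C1*(cos(y) - 1)^(3/2)/(cos(y) + 1)^(3/2)


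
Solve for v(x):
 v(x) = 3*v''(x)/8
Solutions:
 v(x) = C1*exp(-2*sqrt(6)*x/3) + C2*exp(2*sqrt(6)*x/3)


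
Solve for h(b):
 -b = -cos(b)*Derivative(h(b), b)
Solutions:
 h(b) = C1 + Integral(b/cos(b), b)


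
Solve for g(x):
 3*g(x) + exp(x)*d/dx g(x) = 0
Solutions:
 g(x) = C1*exp(3*exp(-x))


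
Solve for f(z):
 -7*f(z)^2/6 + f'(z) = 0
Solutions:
 f(z) = -6/(C1 + 7*z)


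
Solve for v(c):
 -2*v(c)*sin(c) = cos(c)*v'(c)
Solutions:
 v(c) = C1*cos(c)^2


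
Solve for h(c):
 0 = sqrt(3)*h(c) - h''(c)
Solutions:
 h(c) = C1*exp(-3^(1/4)*c) + C2*exp(3^(1/4)*c)


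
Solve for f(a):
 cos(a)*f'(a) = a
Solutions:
 f(a) = C1 + Integral(a/cos(a), a)


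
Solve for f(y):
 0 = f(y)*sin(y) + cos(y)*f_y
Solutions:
 f(y) = C1*cos(y)


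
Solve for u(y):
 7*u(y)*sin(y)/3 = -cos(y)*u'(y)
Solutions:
 u(y) = C1*cos(y)^(7/3)


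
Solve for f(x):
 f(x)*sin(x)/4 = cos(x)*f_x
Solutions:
 f(x) = C1/cos(x)^(1/4)


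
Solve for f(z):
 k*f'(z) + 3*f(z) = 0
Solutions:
 f(z) = C1*exp(-3*z/k)


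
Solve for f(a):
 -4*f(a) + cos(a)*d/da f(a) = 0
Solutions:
 f(a) = C1*(sin(a)^2 + 2*sin(a) + 1)/(sin(a)^2 - 2*sin(a) + 1)


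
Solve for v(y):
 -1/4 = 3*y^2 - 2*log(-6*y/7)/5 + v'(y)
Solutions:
 v(y) = C1 - y^3 + 2*y*log(-y)/5 + y*(-8*log(7) - 13 + 8*log(6))/20


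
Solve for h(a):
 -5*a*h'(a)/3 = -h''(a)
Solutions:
 h(a) = C1 + C2*erfi(sqrt(30)*a/6)


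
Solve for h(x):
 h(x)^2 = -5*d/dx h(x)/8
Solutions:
 h(x) = 5/(C1 + 8*x)


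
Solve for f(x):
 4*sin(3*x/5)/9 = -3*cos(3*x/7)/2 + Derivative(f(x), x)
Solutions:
 f(x) = C1 + 7*sin(3*x/7)/2 - 20*cos(3*x/5)/27


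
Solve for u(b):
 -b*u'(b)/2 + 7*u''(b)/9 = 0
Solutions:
 u(b) = C1 + C2*erfi(3*sqrt(7)*b/14)


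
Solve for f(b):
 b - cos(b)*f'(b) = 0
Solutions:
 f(b) = C1 + Integral(b/cos(b), b)


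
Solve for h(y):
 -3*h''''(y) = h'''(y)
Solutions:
 h(y) = C1 + C2*y + C3*y^2 + C4*exp(-y/3)


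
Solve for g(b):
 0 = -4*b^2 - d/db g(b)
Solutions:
 g(b) = C1 - 4*b^3/3


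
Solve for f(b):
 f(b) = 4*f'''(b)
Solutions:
 f(b) = C3*exp(2^(1/3)*b/2) + (C1*sin(2^(1/3)*sqrt(3)*b/4) + C2*cos(2^(1/3)*sqrt(3)*b/4))*exp(-2^(1/3)*b/4)


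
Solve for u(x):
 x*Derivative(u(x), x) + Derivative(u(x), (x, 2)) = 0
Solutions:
 u(x) = C1 + C2*erf(sqrt(2)*x/2)


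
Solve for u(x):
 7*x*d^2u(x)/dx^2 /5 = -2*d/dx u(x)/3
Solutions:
 u(x) = C1 + C2*x^(11/21)


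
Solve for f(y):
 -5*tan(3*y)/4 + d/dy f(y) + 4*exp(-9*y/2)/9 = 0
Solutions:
 f(y) = C1 + 5*log(tan(3*y)^2 + 1)/24 + 8*exp(-9*y/2)/81


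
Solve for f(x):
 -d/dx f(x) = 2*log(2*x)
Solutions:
 f(x) = C1 - 2*x*log(x) - x*log(4) + 2*x


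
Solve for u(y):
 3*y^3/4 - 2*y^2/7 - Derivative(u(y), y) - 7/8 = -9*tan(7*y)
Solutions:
 u(y) = C1 + 3*y^4/16 - 2*y^3/21 - 7*y/8 - 9*log(cos(7*y))/7


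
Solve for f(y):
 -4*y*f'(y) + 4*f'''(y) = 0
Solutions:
 f(y) = C1 + Integral(C2*airyai(y) + C3*airybi(y), y)


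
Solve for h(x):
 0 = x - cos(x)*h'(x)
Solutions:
 h(x) = C1 + Integral(x/cos(x), x)


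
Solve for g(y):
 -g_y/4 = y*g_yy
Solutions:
 g(y) = C1 + C2*y^(3/4)


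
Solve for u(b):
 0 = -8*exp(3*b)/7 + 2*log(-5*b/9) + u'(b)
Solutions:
 u(b) = C1 - 2*b*log(-b) + 2*b*(-log(5) + 1 + 2*log(3)) + 8*exp(3*b)/21


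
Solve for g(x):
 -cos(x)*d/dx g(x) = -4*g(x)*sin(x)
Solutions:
 g(x) = C1/cos(x)^4


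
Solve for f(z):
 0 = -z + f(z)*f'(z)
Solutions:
 f(z) = -sqrt(C1 + z^2)
 f(z) = sqrt(C1 + z^2)


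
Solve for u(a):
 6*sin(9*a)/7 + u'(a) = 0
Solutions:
 u(a) = C1 + 2*cos(9*a)/21


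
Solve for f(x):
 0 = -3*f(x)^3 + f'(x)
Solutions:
 f(x) = -sqrt(2)*sqrt(-1/(C1 + 3*x))/2
 f(x) = sqrt(2)*sqrt(-1/(C1 + 3*x))/2


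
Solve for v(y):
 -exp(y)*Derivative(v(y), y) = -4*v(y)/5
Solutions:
 v(y) = C1*exp(-4*exp(-y)/5)


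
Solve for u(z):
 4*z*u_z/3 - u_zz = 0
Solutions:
 u(z) = C1 + C2*erfi(sqrt(6)*z/3)


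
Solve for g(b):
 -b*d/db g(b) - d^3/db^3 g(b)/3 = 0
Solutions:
 g(b) = C1 + Integral(C2*airyai(-3^(1/3)*b) + C3*airybi(-3^(1/3)*b), b)


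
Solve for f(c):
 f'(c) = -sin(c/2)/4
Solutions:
 f(c) = C1 + cos(c/2)/2


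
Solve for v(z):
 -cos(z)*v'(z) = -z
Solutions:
 v(z) = C1 + Integral(z/cos(z), z)


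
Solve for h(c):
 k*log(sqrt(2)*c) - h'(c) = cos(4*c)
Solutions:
 h(c) = C1 + c*k*(log(c) - 1) + c*k*log(2)/2 - sin(4*c)/4


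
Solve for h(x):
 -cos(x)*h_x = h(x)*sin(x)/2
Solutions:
 h(x) = C1*sqrt(cos(x))


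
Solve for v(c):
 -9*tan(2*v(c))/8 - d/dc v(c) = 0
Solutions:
 v(c) = -asin(C1*exp(-9*c/4))/2 + pi/2
 v(c) = asin(C1*exp(-9*c/4))/2


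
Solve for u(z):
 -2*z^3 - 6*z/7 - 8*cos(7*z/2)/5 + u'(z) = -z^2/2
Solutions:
 u(z) = C1 + z^4/2 - z^3/6 + 3*z^2/7 + 16*sin(7*z/2)/35


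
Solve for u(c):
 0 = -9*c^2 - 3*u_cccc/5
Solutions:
 u(c) = C1 + C2*c + C3*c^2 + C4*c^3 - c^6/24


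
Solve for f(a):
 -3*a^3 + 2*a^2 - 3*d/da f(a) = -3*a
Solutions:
 f(a) = C1 - a^4/4 + 2*a^3/9 + a^2/2


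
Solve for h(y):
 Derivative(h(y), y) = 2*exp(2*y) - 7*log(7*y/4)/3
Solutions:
 h(y) = C1 - 7*y*log(y)/3 + y*(-3*log(7) + 2*log(14)/3 + 7/3 + 4*log(2)) + exp(2*y)


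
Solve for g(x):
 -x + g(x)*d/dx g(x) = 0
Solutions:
 g(x) = -sqrt(C1 + x^2)
 g(x) = sqrt(C1 + x^2)


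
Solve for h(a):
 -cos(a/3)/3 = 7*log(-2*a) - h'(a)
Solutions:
 h(a) = C1 + 7*a*log(-a) - 7*a + 7*a*log(2) + sin(a/3)


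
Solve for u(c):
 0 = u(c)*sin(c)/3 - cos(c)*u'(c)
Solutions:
 u(c) = C1/cos(c)^(1/3)


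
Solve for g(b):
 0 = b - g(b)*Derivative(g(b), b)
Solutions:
 g(b) = -sqrt(C1 + b^2)
 g(b) = sqrt(C1 + b^2)


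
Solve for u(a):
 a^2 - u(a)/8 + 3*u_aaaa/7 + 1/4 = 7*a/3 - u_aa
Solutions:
 u(a) = C1*exp(-sqrt(3)*a*sqrt(-14 + sqrt(238))/6) + C2*exp(sqrt(3)*a*sqrt(-14 + sqrt(238))/6) + C3*sin(sqrt(3)*a*sqrt(14 + sqrt(238))/6) + C4*cos(sqrt(3)*a*sqrt(14 + sqrt(238))/6) + 8*a^2 - 56*a/3 + 130


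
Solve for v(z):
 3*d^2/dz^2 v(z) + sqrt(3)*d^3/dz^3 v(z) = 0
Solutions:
 v(z) = C1 + C2*z + C3*exp(-sqrt(3)*z)


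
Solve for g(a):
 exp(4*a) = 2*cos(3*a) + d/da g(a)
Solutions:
 g(a) = C1 + exp(4*a)/4 - 2*sin(3*a)/3


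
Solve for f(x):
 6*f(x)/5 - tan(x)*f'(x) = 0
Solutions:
 f(x) = C1*sin(x)^(6/5)


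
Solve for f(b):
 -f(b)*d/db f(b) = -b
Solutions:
 f(b) = -sqrt(C1 + b^2)
 f(b) = sqrt(C1 + b^2)


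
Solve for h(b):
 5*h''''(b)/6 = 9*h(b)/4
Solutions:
 h(b) = C1*exp(-30^(3/4)*b/10) + C2*exp(30^(3/4)*b/10) + C3*sin(30^(3/4)*b/10) + C4*cos(30^(3/4)*b/10)


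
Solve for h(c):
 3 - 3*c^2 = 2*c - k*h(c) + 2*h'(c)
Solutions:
 h(c) = C1*exp(c*k/2) + 3*c^2/k + 2*c/k + 12*c/k^2 - 3/k + 4/k^2 + 24/k^3


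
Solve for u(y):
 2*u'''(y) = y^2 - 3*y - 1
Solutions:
 u(y) = C1 + C2*y + C3*y^2 + y^5/120 - y^4/16 - y^3/12


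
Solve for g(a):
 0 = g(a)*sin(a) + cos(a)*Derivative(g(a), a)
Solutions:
 g(a) = C1*cos(a)


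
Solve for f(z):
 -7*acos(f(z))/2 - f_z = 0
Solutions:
 Integral(1/acos(_y), (_y, f(z))) = C1 - 7*z/2


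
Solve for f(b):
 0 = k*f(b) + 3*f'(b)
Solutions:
 f(b) = C1*exp(-b*k/3)


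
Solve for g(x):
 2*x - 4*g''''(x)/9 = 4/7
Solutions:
 g(x) = C1 + C2*x + C3*x^2 + C4*x^3 + 3*x^5/80 - 3*x^4/56


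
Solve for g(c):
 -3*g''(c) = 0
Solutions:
 g(c) = C1 + C2*c


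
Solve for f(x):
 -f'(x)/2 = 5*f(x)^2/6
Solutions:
 f(x) = 3/(C1 + 5*x)


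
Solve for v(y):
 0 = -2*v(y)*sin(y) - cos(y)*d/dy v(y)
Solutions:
 v(y) = C1*cos(y)^2


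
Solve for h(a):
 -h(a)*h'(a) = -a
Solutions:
 h(a) = -sqrt(C1 + a^2)
 h(a) = sqrt(C1 + a^2)


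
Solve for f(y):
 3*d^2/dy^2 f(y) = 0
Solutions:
 f(y) = C1 + C2*y


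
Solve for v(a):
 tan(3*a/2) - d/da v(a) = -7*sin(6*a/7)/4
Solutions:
 v(a) = C1 - 2*log(cos(3*a/2))/3 - 49*cos(6*a/7)/24


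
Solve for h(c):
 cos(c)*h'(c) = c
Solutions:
 h(c) = C1 + Integral(c/cos(c), c)


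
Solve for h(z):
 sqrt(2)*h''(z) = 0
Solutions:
 h(z) = C1 + C2*z


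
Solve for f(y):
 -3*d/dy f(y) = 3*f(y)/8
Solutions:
 f(y) = C1*exp(-y/8)


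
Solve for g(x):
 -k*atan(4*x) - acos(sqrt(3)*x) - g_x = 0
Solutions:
 g(x) = C1 - k*(x*atan(4*x) - log(16*x^2 + 1)/8) - x*acos(sqrt(3)*x) + sqrt(3)*sqrt(1 - 3*x^2)/3


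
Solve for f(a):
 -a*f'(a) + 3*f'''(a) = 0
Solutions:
 f(a) = C1 + Integral(C2*airyai(3^(2/3)*a/3) + C3*airybi(3^(2/3)*a/3), a)


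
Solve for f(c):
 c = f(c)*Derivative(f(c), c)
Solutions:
 f(c) = -sqrt(C1 + c^2)
 f(c) = sqrt(C1 + c^2)


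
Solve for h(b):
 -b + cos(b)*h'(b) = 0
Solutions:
 h(b) = C1 + Integral(b/cos(b), b)


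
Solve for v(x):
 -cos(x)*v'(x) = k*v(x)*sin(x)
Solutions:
 v(x) = C1*exp(k*log(cos(x)))


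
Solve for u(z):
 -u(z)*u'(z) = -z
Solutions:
 u(z) = -sqrt(C1 + z^2)
 u(z) = sqrt(C1 + z^2)


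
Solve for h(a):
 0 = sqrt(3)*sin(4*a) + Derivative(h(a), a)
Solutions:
 h(a) = C1 + sqrt(3)*cos(4*a)/4


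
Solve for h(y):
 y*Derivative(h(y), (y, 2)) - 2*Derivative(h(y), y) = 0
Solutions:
 h(y) = C1 + C2*y^3


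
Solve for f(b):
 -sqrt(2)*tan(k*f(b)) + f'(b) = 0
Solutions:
 f(b) = Piecewise((-asin(exp(C1*k + sqrt(2)*b*k))/k + pi/k, Ne(k, 0)), (nan, True))
 f(b) = Piecewise((asin(exp(C1*k + sqrt(2)*b*k))/k, Ne(k, 0)), (nan, True))


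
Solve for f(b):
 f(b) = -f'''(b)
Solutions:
 f(b) = C3*exp(-b) + (C1*sin(sqrt(3)*b/2) + C2*cos(sqrt(3)*b/2))*exp(b/2)


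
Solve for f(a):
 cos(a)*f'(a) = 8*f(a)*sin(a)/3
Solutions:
 f(a) = C1/cos(a)^(8/3)


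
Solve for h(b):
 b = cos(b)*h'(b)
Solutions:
 h(b) = C1 + Integral(b/cos(b), b)


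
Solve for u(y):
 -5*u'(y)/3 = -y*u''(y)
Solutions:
 u(y) = C1 + C2*y^(8/3)


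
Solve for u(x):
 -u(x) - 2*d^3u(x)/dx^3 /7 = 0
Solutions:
 u(x) = C3*exp(-2^(2/3)*7^(1/3)*x/2) + (C1*sin(2^(2/3)*sqrt(3)*7^(1/3)*x/4) + C2*cos(2^(2/3)*sqrt(3)*7^(1/3)*x/4))*exp(2^(2/3)*7^(1/3)*x/4)


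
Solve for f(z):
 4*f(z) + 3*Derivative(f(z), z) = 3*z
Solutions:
 f(z) = C1*exp(-4*z/3) + 3*z/4 - 9/16
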